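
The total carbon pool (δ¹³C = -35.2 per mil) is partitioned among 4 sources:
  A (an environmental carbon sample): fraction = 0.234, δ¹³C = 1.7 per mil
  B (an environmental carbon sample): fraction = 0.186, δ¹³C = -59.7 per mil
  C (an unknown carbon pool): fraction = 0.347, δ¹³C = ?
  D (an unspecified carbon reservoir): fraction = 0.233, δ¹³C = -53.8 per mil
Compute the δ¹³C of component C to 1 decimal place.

-34.5 per mil

Isotope mass balance: δ_bulk = Σ fᵢ·δᵢ.
-35.2 = 0.234×(1.7) + 0.186×(-59.7) + 0.347×δ_C + 0.233×(-53.8)
0.347·δ_C = -35.2 − (-23.242) = -11.958
δ_C = -11.958 / 0.347 = -34.46 per mil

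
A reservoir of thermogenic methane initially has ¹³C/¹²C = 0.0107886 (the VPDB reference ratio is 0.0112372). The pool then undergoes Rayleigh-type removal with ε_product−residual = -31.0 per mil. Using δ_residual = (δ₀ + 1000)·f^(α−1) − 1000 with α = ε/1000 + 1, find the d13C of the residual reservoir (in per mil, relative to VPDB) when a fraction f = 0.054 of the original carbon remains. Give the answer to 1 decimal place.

δ₀ = (0.0107886/0.0112372 − 1)×1000 = (0.960079 − 1)×1000 = -39.921 per mil
α − 1 = ε/1000 = -0.0310
f^(α−1) = 0.054^(-0.0310) = 1.094702
δ_res = (-39.921 + 1000) × 1.094702 − 1000 = 1051.000 − 1000 = 51.00 per mil

51.0 per mil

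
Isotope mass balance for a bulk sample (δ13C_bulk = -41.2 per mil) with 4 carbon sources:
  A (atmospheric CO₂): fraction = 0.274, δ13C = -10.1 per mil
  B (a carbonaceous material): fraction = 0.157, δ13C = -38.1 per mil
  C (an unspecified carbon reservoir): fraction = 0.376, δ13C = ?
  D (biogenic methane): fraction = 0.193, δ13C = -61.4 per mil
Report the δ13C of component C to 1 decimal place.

-54.8 per mil

Isotope mass balance: δ_bulk = Σ fᵢ·δᵢ.
-41.2 = 0.274×(-10.1) + 0.157×(-38.1) + 0.376×δ_C + 0.193×(-61.4)
0.376·δ_C = -41.2 − (-20.599) = -20.601
δ_C = -20.601 / 0.376 = -54.79 per mil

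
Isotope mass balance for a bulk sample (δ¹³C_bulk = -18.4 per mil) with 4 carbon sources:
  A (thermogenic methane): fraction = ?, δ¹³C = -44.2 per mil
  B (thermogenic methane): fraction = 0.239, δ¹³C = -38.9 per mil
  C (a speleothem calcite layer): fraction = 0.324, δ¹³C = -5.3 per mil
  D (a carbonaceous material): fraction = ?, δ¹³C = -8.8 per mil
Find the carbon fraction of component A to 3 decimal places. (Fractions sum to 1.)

0.100

Let f_A and f_D be the unknown fractions; fractions sum to 1 so f_A + f_D = 0.437.
Mass balance: Σ fᵢ·δᵢ = δ_bulk ⇒ f_A·(-44.2) + f_D·(-8.8) = -18.4 − (-11.014) = -7.386
Substitute f_D = 0.437 − f_A:
f_A·(-44.2 − -8.8) = -7.386 − 0.437×(-8.8) = -3.540
f_A = -3.540 / -35.4 = 0.1000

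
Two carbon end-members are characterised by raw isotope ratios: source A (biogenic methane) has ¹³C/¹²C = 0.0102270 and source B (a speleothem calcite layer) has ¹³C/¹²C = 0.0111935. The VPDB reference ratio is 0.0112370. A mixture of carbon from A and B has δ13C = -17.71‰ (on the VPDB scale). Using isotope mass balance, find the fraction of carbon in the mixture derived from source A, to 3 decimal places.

δ_A = (0.0102270/0.0112370 − 1)×1000 = (0.910118 − 1)×1000 = -89.882‰
δ_B = (0.0111935/0.0112370 − 1)×1000 = (0.996129 − 1)×1000 = -3.871‰
f_A = (δ_mix − δ_B)/(δ_A − δ_B) = (-17.71 − (-3.871))/(-89.882 − (-3.871))
f_A = -13.839 / -86.011 = 0.1609

0.161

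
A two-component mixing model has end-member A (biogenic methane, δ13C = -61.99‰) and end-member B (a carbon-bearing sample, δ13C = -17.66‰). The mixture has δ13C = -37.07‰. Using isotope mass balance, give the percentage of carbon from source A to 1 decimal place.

δ_mix = f_A·δ_A + (1 − f_A)·δ_B  ⇒  f_A = (δ_mix − δ_B)/(δ_A − δ_B)
f_A = (-37.07 − (-17.66)) / (-61.99 − (-17.66))
f_A = -19.41 / -44.33 = 0.4379

43.8%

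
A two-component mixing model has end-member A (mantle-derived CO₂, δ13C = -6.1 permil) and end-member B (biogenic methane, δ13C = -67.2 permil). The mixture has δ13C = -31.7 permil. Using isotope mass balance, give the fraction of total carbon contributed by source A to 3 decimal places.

0.581

δ_mix = f_A·δ_A + (1 − f_A)·δ_B  ⇒  f_A = (δ_mix − δ_B)/(δ_A − δ_B)
f_A = (-31.7 − (-67.2)) / (-6.1 − (-67.2))
f_A = 35.5 / 61.1 = 0.5810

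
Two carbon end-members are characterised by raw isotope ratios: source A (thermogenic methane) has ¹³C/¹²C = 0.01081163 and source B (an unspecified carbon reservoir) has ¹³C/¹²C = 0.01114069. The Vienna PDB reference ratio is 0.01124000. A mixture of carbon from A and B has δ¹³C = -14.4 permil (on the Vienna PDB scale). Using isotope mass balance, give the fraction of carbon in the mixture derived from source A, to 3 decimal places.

δ_A = (0.01081163/0.01124000 − 1)×1000 = (0.961889 − 1)×1000 = -38.111 permil
δ_B = (0.01114069/0.01124000 − 1)×1000 = (0.991165 − 1)×1000 = -8.835 permil
f_A = (δ_mix − δ_B)/(δ_A − δ_B) = (-14.4 − (-8.835))/(-38.111 − (-8.835))
f_A = -5.565 / -29.276 = 0.1901

0.190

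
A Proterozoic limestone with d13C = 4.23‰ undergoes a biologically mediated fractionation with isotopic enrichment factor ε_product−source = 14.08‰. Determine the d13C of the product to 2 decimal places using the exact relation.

To first order, δ_product ≈ δ_source + ε = 18.31‰.
Exactly, δ_product = (δ_source + 1000)·(ε/1000 + 1) − 1000.
δ_product = (4.23 + 1000) × (14.08/1000 + 1) − 1000
δ_product = 18.370‰

18.37‰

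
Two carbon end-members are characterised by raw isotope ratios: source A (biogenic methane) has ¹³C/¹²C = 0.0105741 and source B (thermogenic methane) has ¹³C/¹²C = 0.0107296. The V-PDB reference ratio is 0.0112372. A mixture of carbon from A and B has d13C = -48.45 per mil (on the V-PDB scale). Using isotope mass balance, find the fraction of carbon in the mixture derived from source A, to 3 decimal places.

δ_A = (0.0105741/0.0112372 − 1)×1000 = (0.940991 − 1)×1000 = -59.009 per mil
δ_B = (0.0107296/0.0112372 − 1)×1000 = (0.954829 − 1)×1000 = -45.171 per mil
f_A = (δ_mix − δ_B)/(δ_A − δ_B) = (-48.45 − (-45.171))/(-59.009 − (-45.171))
f_A = -3.279 / -13.838 = 0.2369

0.237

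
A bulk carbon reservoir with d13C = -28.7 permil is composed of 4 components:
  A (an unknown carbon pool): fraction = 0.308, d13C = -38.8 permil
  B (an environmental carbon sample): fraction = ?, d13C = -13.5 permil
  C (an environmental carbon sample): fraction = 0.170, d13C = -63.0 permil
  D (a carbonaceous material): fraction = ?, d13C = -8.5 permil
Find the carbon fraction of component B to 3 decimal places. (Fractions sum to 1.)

0.321

Let f_B and f_D be the unknown fractions; fractions sum to 1 so f_B + f_D = 0.522.
Mass balance: Σ fᵢ·δᵢ = δ_bulk ⇒ f_B·(-13.5) + f_D·(-8.5) = -28.7 − (-22.660) = -6.040
Substitute f_D = 0.522 − f_B:
f_B·(-13.5 − -8.5) = -6.040 − 0.522×(-8.5) = -1.603
f_B = -1.603 / -5.0 = 0.3205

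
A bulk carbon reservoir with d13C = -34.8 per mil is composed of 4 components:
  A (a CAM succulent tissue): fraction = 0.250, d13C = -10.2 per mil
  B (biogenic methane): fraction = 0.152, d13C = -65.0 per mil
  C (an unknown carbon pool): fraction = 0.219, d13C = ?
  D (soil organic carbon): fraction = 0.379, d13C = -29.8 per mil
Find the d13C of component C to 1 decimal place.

Isotope mass balance: δ_bulk = Σ fᵢ·δᵢ.
-34.8 = 0.250×(-10.2) + 0.152×(-65.0) + 0.219×δ_C + 0.379×(-29.8)
0.219·δ_C = -34.8 − (-23.724) = -11.076
δ_C = -11.076 / 0.219 = -50.57 per mil

-50.6 per mil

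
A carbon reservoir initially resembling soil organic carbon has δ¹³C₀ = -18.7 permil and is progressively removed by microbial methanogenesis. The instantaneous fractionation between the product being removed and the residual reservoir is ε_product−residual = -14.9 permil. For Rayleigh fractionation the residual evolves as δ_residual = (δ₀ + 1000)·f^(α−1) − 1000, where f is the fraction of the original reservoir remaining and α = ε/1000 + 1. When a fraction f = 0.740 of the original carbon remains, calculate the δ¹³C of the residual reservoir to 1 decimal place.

Rayleigh residual: δ_res = (δ₀ + 1000)·f^(α−1) − 1000
α = ε/1000 + 1 = 0.98510, so α − 1 = -0.01490
f^(α−1) = 0.740^(-0.01490) = 1.004497
δ_res = (-18.7 + 1000) × 1.004497 − 1000 = 985.712 − 1000 = -14.29 permil

-14.3 permil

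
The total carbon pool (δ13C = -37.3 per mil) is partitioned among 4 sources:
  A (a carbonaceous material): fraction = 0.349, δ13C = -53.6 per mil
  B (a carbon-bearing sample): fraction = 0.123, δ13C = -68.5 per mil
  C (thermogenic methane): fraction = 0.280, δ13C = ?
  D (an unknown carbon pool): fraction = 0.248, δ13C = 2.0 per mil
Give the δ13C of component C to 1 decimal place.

-38.1 per mil

Isotope mass balance: δ_bulk = Σ fᵢ·δᵢ.
-37.3 = 0.349×(-53.6) + 0.123×(-68.5) + 0.280×δ_C + 0.248×(2.0)
0.280·δ_C = -37.3 − (-26.636) = -10.664
δ_C = -10.664 / 0.280 = -38.09 per mil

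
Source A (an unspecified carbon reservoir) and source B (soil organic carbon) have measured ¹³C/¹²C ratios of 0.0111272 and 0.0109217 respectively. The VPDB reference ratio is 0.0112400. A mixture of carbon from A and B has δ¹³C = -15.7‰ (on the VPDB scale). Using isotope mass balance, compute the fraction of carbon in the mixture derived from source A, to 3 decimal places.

0.690

δ_A = (0.0111272/0.0112400 − 1)×1000 = (0.989964 − 1)×1000 = -10.036‰
δ_B = (0.0109217/0.0112400 − 1)×1000 = (0.971681 − 1)×1000 = -28.319‰
f_A = (δ_mix − δ_B)/(δ_A − δ_B) = (-15.7 − (-28.319))/(-10.036 − (-28.319))
f_A = 12.619 / 18.283 = 0.6902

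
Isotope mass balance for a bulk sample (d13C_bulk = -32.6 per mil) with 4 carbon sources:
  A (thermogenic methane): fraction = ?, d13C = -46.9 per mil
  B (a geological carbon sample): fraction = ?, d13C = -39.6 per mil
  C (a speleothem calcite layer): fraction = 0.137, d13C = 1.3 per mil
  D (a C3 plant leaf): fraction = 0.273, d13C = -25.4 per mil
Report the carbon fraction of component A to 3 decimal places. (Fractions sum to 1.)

0.340

Let f_A and f_B be the unknown fractions; fractions sum to 1 so f_A + f_B = 0.590.
Mass balance: Σ fᵢ·δᵢ = δ_bulk ⇒ f_A·(-46.9) + f_B·(-39.6) = -32.6 − (-6.756) = -25.844
Substitute f_B = 0.590 − f_A:
f_A·(-46.9 − -39.6) = -25.844 − 0.590×(-39.6) = -2.480
f_A = -2.480 / -7.3 = 0.3397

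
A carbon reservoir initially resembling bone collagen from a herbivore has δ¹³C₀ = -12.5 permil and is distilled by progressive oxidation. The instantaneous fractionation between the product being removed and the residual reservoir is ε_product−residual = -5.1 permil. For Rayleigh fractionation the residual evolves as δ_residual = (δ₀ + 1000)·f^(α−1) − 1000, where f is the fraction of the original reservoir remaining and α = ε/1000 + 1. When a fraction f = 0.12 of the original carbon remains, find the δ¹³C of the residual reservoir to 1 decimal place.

Rayleigh residual: δ_res = (δ₀ + 1000)·f^(α−1) − 1000
α = ε/1000 + 1 = 0.99490, so α − 1 = -0.00510
f^(α−1) = 0.12^(-0.00510) = 1.010872
δ_res = (-12.5 + 1000) × 1.010872 − 1000 = 998.236 − 1000 = -1.76 permil

-1.8 permil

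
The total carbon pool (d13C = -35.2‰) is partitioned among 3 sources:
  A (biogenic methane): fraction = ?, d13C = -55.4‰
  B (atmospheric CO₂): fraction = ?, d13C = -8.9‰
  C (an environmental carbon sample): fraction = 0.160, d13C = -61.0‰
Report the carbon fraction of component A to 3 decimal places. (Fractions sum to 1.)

Let f_A and f_B be the unknown fractions; fractions sum to 1 so f_A + f_B = 0.840.
Mass balance: Σ fᵢ·δᵢ = δ_bulk ⇒ f_A·(-55.4) + f_B·(-8.9) = -35.2 − (-9.760) = -25.440
Substitute f_B = 0.840 − f_A:
f_A·(-55.4 − -8.9) = -25.440 − 0.840×(-8.9) = -17.964
f_A = -17.964 / -46.5 = 0.3863

0.386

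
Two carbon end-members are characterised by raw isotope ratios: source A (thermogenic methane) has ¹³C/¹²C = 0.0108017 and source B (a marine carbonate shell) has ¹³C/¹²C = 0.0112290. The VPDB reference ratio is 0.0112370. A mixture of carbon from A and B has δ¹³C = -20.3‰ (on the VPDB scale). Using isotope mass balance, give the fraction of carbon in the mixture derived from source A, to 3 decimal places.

δ_A = (0.0108017/0.0112370 − 1)×1000 = (0.961262 − 1)×1000 = -38.738‰
δ_B = (0.0112290/0.0112370 − 1)×1000 = (0.999288 − 1)×1000 = -0.712‰
f_A = (δ_mix − δ_B)/(δ_A − δ_B) = (-20.3 − (-0.712))/(-38.738 − (-0.712))
f_A = -19.588 / -38.026 = 0.5151

0.515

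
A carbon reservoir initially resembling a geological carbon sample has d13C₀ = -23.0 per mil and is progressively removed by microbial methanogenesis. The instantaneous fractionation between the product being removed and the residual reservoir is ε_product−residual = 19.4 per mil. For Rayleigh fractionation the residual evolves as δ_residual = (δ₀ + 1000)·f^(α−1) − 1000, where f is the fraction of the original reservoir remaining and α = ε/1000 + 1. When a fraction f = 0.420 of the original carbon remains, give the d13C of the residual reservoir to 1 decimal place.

-39.3 per mil

Rayleigh residual: δ_res = (δ₀ + 1000)·f^(α−1) − 1000
α = ε/1000 + 1 = 1.01940, so α − 1 = 0.01940
f^(α−1) = 0.420^(0.01940) = 0.983311
δ_res = (-23.0 + 1000) × 0.983311 − 1000 = 960.695 − 1000 = -39.30 per mil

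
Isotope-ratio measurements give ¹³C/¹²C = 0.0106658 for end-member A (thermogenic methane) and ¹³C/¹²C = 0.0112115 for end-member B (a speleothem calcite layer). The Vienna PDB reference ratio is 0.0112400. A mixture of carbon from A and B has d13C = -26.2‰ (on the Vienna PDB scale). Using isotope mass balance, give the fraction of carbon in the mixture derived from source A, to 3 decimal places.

δ_A = (0.0106658/0.0112400 − 1)×1000 = (0.948915 − 1)×1000 = -51.085‰
δ_B = (0.0112115/0.0112400 − 1)×1000 = (0.997464 − 1)×1000 = -2.536‰
f_A = (δ_mix − δ_B)/(δ_A − δ_B) = (-26.2 − (-2.536))/(-51.085 − (-2.536))
f_A = -23.664 / -48.550 = 0.4874

0.487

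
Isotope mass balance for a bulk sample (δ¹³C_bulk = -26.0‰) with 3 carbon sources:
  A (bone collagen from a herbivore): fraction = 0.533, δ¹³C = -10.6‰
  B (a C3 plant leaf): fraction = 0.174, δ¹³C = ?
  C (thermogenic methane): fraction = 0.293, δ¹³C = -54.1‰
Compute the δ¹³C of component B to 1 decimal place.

-25.9‰

Isotope mass balance: δ_bulk = Σ fᵢ·δᵢ.
-26.0 = 0.533×(-10.6) + 0.174×δ_B + 0.293×(-54.1)
0.174·δ_B = -26.0 − (-21.501) = -4.499
δ_B = -4.499 / 0.174 = -25.86‰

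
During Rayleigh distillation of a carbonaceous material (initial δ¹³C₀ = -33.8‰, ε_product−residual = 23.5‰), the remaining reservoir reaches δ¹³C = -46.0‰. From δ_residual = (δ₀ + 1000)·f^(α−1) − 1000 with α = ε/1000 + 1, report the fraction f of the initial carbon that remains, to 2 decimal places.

0.58

α − 1 = ε/1000 = 0.0235
(δ_res + 1000)/(δ₀ + 1000) = (-46.0 + 1000)/(-33.8 + 1000) = 954.0/966.2 = 0.987373
f = 0.987373^(1/0.0235) = exp(ln(0.987373)/0.0235) = exp(-0.01271/0.0235)
f = exp(-0.5407) = 0.5823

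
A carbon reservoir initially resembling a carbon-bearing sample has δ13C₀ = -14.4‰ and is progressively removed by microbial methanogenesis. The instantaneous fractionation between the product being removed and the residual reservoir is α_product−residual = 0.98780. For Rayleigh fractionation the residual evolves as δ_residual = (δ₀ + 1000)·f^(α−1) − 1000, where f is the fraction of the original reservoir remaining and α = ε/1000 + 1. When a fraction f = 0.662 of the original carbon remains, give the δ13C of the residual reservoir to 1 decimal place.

-9.4‰

Rayleigh residual: δ_res = (δ₀ + 1000)·f^(α−1) − 1000
α − 1 = -0.01220
f^(α−1) = 0.662^(-0.01220) = 1.005045
δ_res = (-14.4 + 1000) × 1.005045 − 1000 = 990.572 − 1000 = -9.43‰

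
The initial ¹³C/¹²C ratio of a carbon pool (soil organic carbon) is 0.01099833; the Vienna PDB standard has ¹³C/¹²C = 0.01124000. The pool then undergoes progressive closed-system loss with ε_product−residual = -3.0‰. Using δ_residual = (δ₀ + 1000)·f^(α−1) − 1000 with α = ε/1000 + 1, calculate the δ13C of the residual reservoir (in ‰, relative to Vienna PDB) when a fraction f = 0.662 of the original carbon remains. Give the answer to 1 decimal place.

δ₀ = (0.01099833/0.01124000 − 1)×1000 = (0.978499 − 1)×1000 = -21.501‰
α − 1 = ε/1000 = -0.0030
f^(α−1) = 0.662^(-0.0030) = 1.001238
δ_res = (-21.501 + 1000) × 1.001238 − 1000 = 979.711 − 1000 = -20.29‰

-20.3‰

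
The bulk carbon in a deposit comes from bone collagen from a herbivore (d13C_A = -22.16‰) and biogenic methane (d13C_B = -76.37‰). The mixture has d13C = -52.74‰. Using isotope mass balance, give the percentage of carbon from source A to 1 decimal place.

43.6%

δ_mix = f_A·δ_A + (1 − f_A)·δ_B  ⇒  f_A = (δ_mix − δ_B)/(δ_A − δ_B)
f_A = (-52.74 − (-76.37)) / (-22.16 − (-76.37))
f_A = 23.63 / 54.21 = 0.4359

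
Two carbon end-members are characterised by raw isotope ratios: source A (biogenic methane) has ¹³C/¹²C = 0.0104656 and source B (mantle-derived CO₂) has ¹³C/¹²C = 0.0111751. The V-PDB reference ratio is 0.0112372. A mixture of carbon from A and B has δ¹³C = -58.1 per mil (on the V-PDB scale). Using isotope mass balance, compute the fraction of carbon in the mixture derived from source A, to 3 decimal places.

δ_A = (0.0104656/0.0112372 − 1)×1000 = (0.931335 − 1)×1000 = -68.665 per mil
δ_B = (0.0111751/0.0112372 − 1)×1000 = (0.994474 − 1)×1000 = -5.526 per mil
f_A = (δ_mix − δ_B)/(δ_A − δ_B) = (-58.1 − (-5.526))/(-68.665 − (-5.526))
f_A = -52.574 / -63.139 = 0.8327

0.833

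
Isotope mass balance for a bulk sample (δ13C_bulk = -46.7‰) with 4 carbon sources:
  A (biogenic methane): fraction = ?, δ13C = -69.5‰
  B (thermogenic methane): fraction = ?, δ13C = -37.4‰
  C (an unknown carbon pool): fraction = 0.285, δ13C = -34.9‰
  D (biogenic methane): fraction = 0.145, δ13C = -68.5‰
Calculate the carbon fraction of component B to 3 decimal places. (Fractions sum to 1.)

0.399

Let f_B and f_A be the unknown fractions; fractions sum to 1 so f_B + f_A = 0.570.
Mass balance: Σ fᵢ·δᵢ = δ_bulk ⇒ f_B·(-37.4) + f_A·(-69.5) = -46.7 − (-19.879) = -26.821
Substitute f_A = 0.570 − f_B:
f_B·(-37.4 − -69.5) = -26.821 − 0.570×(-69.5) = 12.794
f_B = 12.794 / 32.1 = 0.3986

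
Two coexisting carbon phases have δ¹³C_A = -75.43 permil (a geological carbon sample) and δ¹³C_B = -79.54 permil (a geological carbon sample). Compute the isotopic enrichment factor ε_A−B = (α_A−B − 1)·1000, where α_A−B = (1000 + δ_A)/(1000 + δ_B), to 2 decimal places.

α_A−B = (1000 + -75.43) / (1000 + -79.54) = 924.57 / 920.46 = 1.004465
ε_A−B = (1.004465 − 1) × 1000 = 4.465 permil
(The approximation ε ≈ δ_A − δ_B would give 4.11 permil.)

4.47 permil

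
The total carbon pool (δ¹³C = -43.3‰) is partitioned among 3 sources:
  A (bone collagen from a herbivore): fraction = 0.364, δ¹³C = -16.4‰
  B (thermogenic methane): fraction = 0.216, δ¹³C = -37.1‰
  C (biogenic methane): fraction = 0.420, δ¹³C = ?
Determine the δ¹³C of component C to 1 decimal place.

Isotope mass balance: δ_bulk = Σ fᵢ·δᵢ.
-43.3 = 0.364×(-16.4) + 0.216×(-37.1) + 0.420×δ_C
0.420·δ_C = -43.3 − (-13.983) = -29.317
δ_C = -29.317 / 0.420 = -69.80‰

-69.8‰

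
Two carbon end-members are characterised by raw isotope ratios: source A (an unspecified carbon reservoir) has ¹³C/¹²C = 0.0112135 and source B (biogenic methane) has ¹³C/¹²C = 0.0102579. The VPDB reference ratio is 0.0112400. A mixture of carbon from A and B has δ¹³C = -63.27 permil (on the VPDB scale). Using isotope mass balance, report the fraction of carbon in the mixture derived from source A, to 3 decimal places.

δ_A = (0.0112135/0.0112400 − 1)×1000 = (0.997642 − 1)×1000 = -2.358 permil
δ_B = (0.0102579/0.0112400 − 1)×1000 = (0.912625 − 1)×1000 = -87.375 permil
f_A = (δ_mix − δ_B)/(δ_A − δ_B) = (-63.27 − (-87.375))/(-2.358 − (-87.375))
f_A = 24.105 / 85.018 = 0.2835

0.284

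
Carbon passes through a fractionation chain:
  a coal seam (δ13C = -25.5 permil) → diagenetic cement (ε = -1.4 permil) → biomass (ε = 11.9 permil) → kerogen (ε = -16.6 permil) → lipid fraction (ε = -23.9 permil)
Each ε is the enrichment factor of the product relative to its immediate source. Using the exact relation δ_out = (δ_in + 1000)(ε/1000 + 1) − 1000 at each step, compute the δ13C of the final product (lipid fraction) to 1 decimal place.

-54.8 permil

step 1: δ = (-25.50 + 1000)·(-1.4/1000 + 1) − 1000 = -26.86 permil
step 2: δ = (-26.86 + 1000)·(11.9/1000 + 1) − 1000 = -15.28 permil
step 3: δ = (-15.28 + 1000)·(-16.6/1000 + 1) − 1000 = -31.63 permil
step 4: δ = (-31.63 + 1000)·(-23.9/1000 + 1) − 1000 = -54.77 permil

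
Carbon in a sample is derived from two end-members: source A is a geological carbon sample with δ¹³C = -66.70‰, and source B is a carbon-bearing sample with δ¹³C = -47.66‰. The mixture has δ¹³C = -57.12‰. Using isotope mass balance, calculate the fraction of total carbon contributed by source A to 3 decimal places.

0.497

δ_mix = f_A·δ_A + (1 − f_A)·δ_B  ⇒  f_A = (δ_mix − δ_B)/(δ_A − δ_B)
f_A = (-57.12 − (-47.66)) / (-66.70 − (-47.66))
f_A = -9.46 / -19.04 = 0.4968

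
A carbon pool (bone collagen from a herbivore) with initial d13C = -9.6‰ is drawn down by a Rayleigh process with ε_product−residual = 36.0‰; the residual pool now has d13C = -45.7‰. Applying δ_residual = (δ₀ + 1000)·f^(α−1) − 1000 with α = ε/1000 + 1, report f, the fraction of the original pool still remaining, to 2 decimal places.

α − 1 = ε/1000 = 0.0360
(δ_res + 1000)/(δ₀ + 1000) = (-45.7 + 1000)/(-9.6 + 1000) = 954.3/990.4 = 0.963550
f = 0.963550^(1/0.0360) = exp(ln(0.963550)/0.0360) = exp(-0.03713/0.0360)
f = exp(-1.0314) = 0.3565

0.36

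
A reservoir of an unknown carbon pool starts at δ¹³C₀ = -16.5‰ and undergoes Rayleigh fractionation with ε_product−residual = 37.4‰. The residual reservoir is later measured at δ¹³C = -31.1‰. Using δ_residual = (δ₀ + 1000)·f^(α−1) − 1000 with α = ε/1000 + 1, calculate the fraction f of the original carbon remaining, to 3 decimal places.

α − 1 = ε/1000 = 0.0374
(δ_res + 1000)/(δ₀ + 1000) = (-31.1 + 1000)/(-16.5 + 1000) = 968.9/983.5 = 0.985155
f = 0.985155^(1/0.0374) = exp(ln(0.985155)/0.0374) = exp(-0.01496/0.0374)
f = exp(-0.3999) = 0.6704

0.670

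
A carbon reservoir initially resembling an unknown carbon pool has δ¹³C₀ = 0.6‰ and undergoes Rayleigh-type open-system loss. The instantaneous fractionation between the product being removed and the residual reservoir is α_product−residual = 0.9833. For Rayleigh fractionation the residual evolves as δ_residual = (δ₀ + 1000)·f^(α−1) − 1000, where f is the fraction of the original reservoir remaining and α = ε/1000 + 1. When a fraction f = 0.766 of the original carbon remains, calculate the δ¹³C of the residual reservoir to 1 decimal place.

5.1‰

Rayleigh residual: δ_res = (δ₀ + 1000)·f^(α−1) − 1000
α − 1 = -0.01670
f^(α−1) = 0.766^(-0.01670) = 1.004462
δ_res = (0.6 + 1000) × 1.004462 − 1000 = 1005.064 − 1000 = 5.06‰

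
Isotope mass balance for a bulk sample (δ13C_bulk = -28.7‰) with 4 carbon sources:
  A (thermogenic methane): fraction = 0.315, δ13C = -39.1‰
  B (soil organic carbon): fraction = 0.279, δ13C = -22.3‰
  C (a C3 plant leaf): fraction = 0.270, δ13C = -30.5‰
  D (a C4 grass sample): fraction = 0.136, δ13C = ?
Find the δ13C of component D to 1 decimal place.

Isotope mass balance: δ_bulk = Σ fᵢ·δᵢ.
-28.7 = 0.315×(-39.1) + 0.279×(-22.3) + 0.270×(-30.5) + 0.136×δ_D
0.136·δ_D = -28.7 − (-26.773) = -1.927
δ_D = -1.927 / 0.136 = -14.17‰

-14.2‰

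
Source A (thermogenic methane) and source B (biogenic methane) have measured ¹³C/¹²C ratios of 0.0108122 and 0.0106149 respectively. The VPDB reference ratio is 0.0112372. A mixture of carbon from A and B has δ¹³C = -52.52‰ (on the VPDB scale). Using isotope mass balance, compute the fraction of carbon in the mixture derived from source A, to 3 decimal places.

δ_A = (0.0108122/0.0112372 − 1)×1000 = (0.962179 − 1)×1000 = -37.821‰
δ_B = (0.0106149/0.0112372 − 1)×1000 = (0.944621 − 1)×1000 = -55.379‰
f_A = (δ_mix − δ_B)/(δ_A − δ_B) = (-52.52 − (-55.379))/(-37.821 − (-55.379))
f_A = 2.859 / 17.558 = 0.1628

0.163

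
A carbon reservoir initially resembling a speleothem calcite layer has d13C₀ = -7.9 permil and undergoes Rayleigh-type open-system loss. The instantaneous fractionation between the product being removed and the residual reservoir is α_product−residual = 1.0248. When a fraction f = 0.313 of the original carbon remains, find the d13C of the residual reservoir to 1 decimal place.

Rayleigh residual: δ_res = (δ₀ + 1000)·f^(α−1) − 1000
α − 1 = 0.02480
f^(α−1) = 0.313^(0.02480) = 0.971604
δ_res = (-7.9 + 1000) × 0.971604 − 1000 = 963.929 − 1000 = -36.07 permil

-36.1 permil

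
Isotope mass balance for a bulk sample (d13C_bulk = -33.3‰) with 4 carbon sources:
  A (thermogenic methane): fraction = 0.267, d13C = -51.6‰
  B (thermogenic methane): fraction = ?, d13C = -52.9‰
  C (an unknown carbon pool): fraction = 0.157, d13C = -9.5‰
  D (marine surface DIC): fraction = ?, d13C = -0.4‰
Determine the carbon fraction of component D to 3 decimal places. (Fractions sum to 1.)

0.237

Let f_D and f_B be the unknown fractions; fractions sum to 1 so f_D + f_B = 0.576.
Mass balance: Σ fᵢ·δᵢ = δ_bulk ⇒ f_D·(-0.4) + f_B·(-52.9) = -33.3 − (-15.269) = -18.031
Substitute f_B = 0.576 − f_D:
f_D·(-0.4 − -52.9) = -18.031 − 0.576×(-52.9) = 12.439
f_D = 12.439 / 52.5 = 0.2369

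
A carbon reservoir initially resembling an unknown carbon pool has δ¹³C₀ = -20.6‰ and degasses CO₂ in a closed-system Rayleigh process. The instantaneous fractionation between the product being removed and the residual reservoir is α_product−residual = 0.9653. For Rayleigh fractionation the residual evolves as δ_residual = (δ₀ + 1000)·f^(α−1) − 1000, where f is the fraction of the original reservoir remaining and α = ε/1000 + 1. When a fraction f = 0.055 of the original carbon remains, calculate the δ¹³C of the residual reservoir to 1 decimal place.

Rayleigh residual: δ_res = (δ₀ + 1000)·f^(α−1) − 1000
α − 1 = -0.03470
f^(α−1) = 0.055^(-0.03470) = 1.105884
δ_res = (-20.6 + 1000) × 1.105884 − 1000 = 1083.102 − 1000 = 83.10‰

83.1‰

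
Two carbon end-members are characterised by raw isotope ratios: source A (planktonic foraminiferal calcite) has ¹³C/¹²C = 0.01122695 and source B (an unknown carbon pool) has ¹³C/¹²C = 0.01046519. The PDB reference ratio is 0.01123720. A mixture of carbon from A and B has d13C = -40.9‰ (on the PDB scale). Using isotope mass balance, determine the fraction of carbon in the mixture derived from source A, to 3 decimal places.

δ_A = (0.01122695/0.01123720 − 1)×1000 = (0.999088 − 1)×1000 = -0.912‰
δ_B = (0.01046519/0.01123720 − 1)×1000 = (0.931299 − 1)×1000 = -68.701‰
f_A = (δ_mix − δ_B)/(δ_A − δ_B) = (-40.9 − (-68.701))/(-0.912 − (-68.701))
f_A = 27.801 / 67.789 = 0.4101

0.410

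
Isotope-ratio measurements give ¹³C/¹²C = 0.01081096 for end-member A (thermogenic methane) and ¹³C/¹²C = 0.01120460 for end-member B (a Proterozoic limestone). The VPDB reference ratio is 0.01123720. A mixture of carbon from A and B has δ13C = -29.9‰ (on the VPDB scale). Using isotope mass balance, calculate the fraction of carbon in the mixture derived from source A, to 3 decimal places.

δ_A = (0.01081096/0.01123720 − 1)×1000 = (0.962069 − 1)×1000 = -37.931‰
δ_B = (0.01120460/0.01123720 − 1)×1000 = (0.997099 − 1)×1000 = -2.901‰
f_A = (δ_mix − δ_B)/(δ_A − δ_B) = (-29.9 − (-2.901))/(-37.931 − (-2.901))
f_A = -26.999 / -35.030 = 0.7707

0.771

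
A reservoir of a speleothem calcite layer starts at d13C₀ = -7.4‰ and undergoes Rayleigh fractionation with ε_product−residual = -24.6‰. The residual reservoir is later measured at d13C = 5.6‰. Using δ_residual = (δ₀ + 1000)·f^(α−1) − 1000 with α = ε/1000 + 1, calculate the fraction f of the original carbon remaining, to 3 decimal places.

0.589

α − 1 = ε/1000 = -0.0246
(δ_res + 1000)/(δ₀ + 1000) = (5.6 + 1000)/(-7.4 + 1000) = 1005.6/992.6 = 1.013097
f = 1.013097^(1/-0.0246) = exp(ln(1.013097)/-0.0246) = exp(0.01301/-0.0246)
f = exp(-0.5289) = 0.5892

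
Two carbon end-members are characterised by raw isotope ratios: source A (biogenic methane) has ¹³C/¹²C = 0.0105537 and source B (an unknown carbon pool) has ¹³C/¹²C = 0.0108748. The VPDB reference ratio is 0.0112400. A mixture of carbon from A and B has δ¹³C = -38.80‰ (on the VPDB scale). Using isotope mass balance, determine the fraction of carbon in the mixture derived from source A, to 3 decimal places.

0.221

δ_A = (0.0105537/0.0112400 − 1)×1000 = (0.938941 − 1)×1000 = -61.059‰
δ_B = (0.0108748/0.0112400 − 1)×1000 = (0.967509 − 1)×1000 = -32.491‰
f_A = (δ_mix − δ_B)/(δ_A − δ_B) = (-38.80 − (-32.491))/(-61.059 − (-32.491))
f_A = -6.309 / -28.568 = 0.2208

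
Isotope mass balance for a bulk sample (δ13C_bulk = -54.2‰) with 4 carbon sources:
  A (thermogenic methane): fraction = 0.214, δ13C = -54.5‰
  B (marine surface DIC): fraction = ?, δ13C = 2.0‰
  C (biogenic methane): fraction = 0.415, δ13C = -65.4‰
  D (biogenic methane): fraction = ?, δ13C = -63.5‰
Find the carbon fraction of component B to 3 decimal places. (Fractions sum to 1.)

Let f_B and f_D be the unknown fractions; fractions sum to 1 so f_B + f_D = 0.371.
Mass balance: Σ fᵢ·δᵢ = δ_bulk ⇒ f_B·(2.0) + f_D·(-63.5) = -54.2 − (-38.804) = -15.396
Substitute f_D = 0.371 − f_B:
f_B·(2.0 − -63.5) = -15.396 − 0.371×(-63.5) = 8.162
f_B = 8.162 / 65.5 = 0.1246

0.125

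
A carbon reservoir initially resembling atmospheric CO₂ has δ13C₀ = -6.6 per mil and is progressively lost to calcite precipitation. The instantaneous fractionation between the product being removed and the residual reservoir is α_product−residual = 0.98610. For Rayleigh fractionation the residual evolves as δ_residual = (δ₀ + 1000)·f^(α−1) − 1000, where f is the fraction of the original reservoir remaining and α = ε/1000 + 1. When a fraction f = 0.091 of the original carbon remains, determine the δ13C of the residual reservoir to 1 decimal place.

27.1 per mil

Rayleigh residual: δ_res = (δ₀ + 1000)·f^(α−1) − 1000
α − 1 = -0.01390
f^(α−1) = 0.091^(-0.01390) = 1.033878
δ_res = (-6.6 + 1000) × 1.033878 − 1000 = 1027.054 − 1000 = 27.05 per mil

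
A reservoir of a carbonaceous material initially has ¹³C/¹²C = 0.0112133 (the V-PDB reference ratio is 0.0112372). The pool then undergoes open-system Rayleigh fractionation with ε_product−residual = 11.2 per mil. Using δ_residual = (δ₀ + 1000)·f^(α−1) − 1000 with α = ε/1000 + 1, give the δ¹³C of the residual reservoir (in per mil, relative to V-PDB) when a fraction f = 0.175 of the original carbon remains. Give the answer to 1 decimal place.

-21.4 per mil

δ₀ = (0.0112133/0.0112372 − 1)×1000 = (0.997873 − 1)×1000 = -2.127 per mil
α − 1 = ε/1000 = 0.0112
f^(α−1) = 0.175^(0.0112) = 0.980668
δ_res = (-2.127 + 1000) × 0.980668 − 1000 = 978.582 − 1000 = -21.42 per mil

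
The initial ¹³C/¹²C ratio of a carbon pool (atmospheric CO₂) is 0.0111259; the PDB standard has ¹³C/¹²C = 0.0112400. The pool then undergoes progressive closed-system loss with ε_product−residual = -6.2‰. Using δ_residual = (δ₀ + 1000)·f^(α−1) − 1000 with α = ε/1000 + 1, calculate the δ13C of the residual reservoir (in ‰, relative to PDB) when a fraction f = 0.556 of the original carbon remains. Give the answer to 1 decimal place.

δ₀ = (0.0111259/0.0112400 − 1)×1000 = (0.989849 − 1)×1000 = -10.151‰
α − 1 = ε/1000 = -0.0062
f^(α−1) = 0.556^(-0.0062) = 1.003646
δ_res = (-10.151 + 1000) × 1.003646 − 1000 = 993.458 − 1000 = -6.54‰

-6.5‰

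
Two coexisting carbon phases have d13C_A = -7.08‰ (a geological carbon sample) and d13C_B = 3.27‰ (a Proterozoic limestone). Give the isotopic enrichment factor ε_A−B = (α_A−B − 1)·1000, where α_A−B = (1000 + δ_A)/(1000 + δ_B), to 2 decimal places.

α_A−B = (1000 + -7.08) / (1000 + 3.27) = 992.92 / 1003.27 = 0.989684
ε_A−B = (0.989684 − 1) × 1000 = -10.316‰
(The approximation ε ≈ δ_A − δ_B would give -10.35‰.)

-10.32‰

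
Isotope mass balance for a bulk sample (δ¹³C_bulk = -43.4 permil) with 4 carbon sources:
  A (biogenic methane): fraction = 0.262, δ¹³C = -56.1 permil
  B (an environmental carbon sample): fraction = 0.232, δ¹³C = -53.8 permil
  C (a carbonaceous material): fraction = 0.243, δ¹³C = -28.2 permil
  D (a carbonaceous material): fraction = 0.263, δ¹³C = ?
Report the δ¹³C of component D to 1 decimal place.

Isotope mass balance: δ_bulk = Σ fᵢ·δᵢ.
-43.4 = 0.262×(-56.1) + 0.232×(-53.8) + 0.243×(-28.2) + 0.263×δ_D
0.263·δ_D = -43.4 − (-34.032) = -9.368
δ_D = -9.368 / 0.263 = -35.62 permil

-35.6 permil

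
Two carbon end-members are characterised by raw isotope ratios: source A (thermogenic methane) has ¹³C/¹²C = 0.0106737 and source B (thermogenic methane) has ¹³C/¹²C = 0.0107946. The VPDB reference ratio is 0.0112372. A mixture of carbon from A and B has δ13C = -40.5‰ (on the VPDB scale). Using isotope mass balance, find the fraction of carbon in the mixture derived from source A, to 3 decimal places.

0.103

δ_A = (0.0106737/0.0112372 − 1)×1000 = (0.949854 − 1)×1000 = -50.146‰
δ_B = (0.0107946/0.0112372 − 1)×1000 = (0.960613 − 1)×1000 = -39.387‰
f_A = (δ_mix − δ_B)/(δ_A − δ_B) = (-40.5 − (-39.387))/(-50.146 − (-39.387))
f_A = -1.113 / -10.759 = 0.1034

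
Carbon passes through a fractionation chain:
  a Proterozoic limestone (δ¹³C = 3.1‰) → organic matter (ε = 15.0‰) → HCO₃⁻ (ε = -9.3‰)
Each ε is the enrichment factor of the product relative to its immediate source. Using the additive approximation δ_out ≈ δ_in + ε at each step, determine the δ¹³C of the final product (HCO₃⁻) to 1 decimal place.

step 1: δ ≈ 3.1 + (15.0) = 18.1‰
step 2: δ ≈ 18.1 + (-9.3) = 8.8‰

8.8‰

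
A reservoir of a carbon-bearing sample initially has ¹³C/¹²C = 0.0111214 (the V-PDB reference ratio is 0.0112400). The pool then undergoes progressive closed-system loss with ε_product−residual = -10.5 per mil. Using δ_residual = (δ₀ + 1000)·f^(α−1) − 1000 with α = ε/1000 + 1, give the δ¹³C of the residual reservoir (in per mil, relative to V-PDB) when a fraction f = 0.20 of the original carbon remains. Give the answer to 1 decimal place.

δ₀ = (0.0111214/0.0112400 − 1)×1000 = (0.989448 − 1)×1000 = -10.552 per mil
α − 1 = ε/1000 = -0.0105
f^(α−1) = 0.20^(-0.0105) = 1.017043
δ_res = (-10.552 + 1000) × 1.017043 − 1000 = 1006.311 − 1000 = 6.31 per mil

6.3 per mil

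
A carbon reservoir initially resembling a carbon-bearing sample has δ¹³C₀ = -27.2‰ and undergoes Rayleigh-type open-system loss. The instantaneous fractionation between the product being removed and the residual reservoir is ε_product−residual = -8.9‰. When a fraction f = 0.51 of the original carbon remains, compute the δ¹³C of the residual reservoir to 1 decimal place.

-21.4‰

Rayleigh residual: δ_res = (δ₀ + 1000)·f^(α−1) − 1000
α = ε/1000 + 1 = 0.99110, so α − 1 = -0.00890
f^(α−1) = 0.51^(-0.00890) = 1.006011
δ_res = (-27.2 + 1000) × 1.006011 − 1000 = 978.647 − 1000 = -21.35‰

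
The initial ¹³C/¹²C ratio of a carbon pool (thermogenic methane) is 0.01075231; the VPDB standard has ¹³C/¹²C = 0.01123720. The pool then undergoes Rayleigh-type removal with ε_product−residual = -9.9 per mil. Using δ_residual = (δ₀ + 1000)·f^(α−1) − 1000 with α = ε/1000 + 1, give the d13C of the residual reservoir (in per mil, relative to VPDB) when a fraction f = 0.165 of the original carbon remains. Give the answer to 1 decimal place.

δ₀ = (0.01075231/0.01123720 − 1)×1000 = (0.956850 − 1)×1000 = -43.150 per mil
α − 1 = ε/1000 = -0.0099
f^(α−1) = 0.165^(-0.0099) = 1.017998
δ_res = (-43.150 + 1000) × 1.017998 − 1000 = 974.071 − 1000 = -25.93 per mil

-25.9 per mil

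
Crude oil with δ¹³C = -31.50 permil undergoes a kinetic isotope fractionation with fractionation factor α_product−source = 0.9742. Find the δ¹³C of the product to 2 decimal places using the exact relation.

δ_product = (δ_source + 1000)·α − 1000
δ_product = (-31.50 + 1000) × 0.9742 − 1000
δ_product = 943.513 − 1000 = -56.487 permil

-56.49 permil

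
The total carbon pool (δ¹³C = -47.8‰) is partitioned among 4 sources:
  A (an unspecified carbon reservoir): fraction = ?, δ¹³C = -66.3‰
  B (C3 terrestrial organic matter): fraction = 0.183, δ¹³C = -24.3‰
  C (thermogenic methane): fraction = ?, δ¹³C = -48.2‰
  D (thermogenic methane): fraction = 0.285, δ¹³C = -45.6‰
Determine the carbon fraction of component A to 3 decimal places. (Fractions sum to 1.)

Let f_A and f_C be the unknown fractions; fractions sum to 1 so f_A + f_C = 0.532.
Mass balance: Σ fᵢ·δᵢ = δ_bulk ⇒ f_A·(-66.3) + f_C·(-48.2) = -47.8 − (-17.443) = -30.357
Substitute f_C = 0.532 − f_A:
f_A·(-66.3 − -48.2) = -30.357 − 0.532×(-48.2) = -4.715
f_A = -4.715 / -18.1 = 0.2605

0.260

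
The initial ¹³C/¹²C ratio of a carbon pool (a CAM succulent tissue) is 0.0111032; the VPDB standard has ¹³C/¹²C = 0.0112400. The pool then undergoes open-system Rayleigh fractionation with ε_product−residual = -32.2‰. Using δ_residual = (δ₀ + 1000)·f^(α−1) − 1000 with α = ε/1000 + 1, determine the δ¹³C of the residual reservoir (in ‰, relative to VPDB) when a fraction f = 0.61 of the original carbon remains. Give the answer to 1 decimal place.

3.7‰

δ₀ = (0.0111032/0.0112400 − 1)×1000 = (0.987829 − 1)×1000 = -12.171‰
α − 1 = ε/1000 = -0.0322
f^(α−1) = 0.61^(-0.0322) = 1.016044
δ_res = (-12.171 + 1000) × 1.016044 − 1000 = 1003.678 − 1000 = 3.68‰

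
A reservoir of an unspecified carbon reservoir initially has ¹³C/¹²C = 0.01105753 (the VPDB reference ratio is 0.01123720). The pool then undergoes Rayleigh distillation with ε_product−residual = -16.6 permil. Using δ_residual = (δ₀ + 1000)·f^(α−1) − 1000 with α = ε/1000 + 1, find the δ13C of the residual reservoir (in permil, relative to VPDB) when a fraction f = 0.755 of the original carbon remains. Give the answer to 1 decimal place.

-11.4 permil

δ₀ = (0.01105753/0.01123720 − 1)×1000 = (0.984011 − 1)×1000 = -15.989 permil
α − 1 = ε/1000 = -0.0166
f^(α−1) = 0.755^(-0.0166) = 1.004676
δ_res = (-15.989 + 1000) × 1.004676 − 1000 = 988.612 − 1000 = -11.39 permil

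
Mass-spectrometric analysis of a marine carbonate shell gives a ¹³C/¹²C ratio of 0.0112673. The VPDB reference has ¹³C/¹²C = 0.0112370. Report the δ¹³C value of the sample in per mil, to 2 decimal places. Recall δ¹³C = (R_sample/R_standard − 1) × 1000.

δ¹³C = (R_sample / R_standard − 1) × 1000
R_sample / R_standard = 0.0112673 / 0.0112370 = 1.002696
δ¹³C = (1.002696 − 1) × 1000 = 2.696 per mil

2.70 per mil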